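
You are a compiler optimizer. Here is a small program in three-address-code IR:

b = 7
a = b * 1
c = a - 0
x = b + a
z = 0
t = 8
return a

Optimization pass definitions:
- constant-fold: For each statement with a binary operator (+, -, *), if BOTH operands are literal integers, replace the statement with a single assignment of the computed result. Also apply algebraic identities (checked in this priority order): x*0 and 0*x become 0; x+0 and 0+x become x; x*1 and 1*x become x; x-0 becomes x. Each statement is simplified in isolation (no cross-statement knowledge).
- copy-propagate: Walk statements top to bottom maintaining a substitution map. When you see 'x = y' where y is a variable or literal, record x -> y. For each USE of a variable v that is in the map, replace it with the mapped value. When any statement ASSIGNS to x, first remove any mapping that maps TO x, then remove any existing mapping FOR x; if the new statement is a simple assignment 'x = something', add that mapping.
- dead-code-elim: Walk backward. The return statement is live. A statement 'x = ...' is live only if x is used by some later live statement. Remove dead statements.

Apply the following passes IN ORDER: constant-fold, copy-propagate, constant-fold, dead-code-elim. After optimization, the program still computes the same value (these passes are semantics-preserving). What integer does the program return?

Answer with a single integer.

Initial IR:
  b = 7
  a = b * 1
  c = a - 0
  x = b + a
  z = 0
  t = 8
  return a
After constant-fold (7 stmts):
  b = 7
  a = b
  c = a
  x = b + a
  z = 0
  t = 8
  return a
After copy-propagate (7 stmts):
  b = 7
  a = 7
  c = 7
  x = 7 + 7
  z = 0
  t = 8
  return 7
After constant-fold (7 stmts):
  b = 7
  a = 7
  c = 7
  x = 14
  z = 0
  t = 8
  return 7
After dead-code-elim (1 stmts):
  return 7
Evaluate:
  b = 7  =>  b = 7
  a = b * 1  =>  a = 7
  c = a - 0  =>  c = 7
  x = b + a  =>  x = 14
  z = 0  =>  z = 0
  t = 8  =>  t = 8
  return a = 7

Answer: 7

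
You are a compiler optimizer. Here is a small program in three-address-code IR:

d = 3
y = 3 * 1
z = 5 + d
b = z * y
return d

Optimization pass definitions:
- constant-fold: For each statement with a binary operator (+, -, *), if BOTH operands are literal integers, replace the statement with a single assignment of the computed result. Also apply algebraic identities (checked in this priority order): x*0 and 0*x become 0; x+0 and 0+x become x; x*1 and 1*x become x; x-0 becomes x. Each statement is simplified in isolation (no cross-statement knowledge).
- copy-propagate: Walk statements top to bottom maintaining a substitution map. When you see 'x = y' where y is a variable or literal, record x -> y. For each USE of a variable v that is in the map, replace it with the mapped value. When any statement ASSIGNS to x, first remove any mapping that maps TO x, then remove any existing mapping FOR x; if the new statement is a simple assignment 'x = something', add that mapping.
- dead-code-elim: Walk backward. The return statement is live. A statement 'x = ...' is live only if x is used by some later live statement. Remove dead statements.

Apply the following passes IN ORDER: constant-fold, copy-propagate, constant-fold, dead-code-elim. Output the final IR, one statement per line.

Initial IR:
  d = 3
  y = 3 * 1
  z = 5 + d
  b = z * y
  return d
After constant-fold (5 stmts):
  d = 3
  y = 3
  z = 5 + d
  b = z * y
  return d
After copy-propagate (5 stmts):
  d = 3
  y = 3
  z = 5 + 3
  b = z * 3
  return 3
After constant-fold (5 stmts):
  d = 3
  y = 3
  z = 8
  b = z * 3
  return 3
After dead-code-elim (1 stmts):
  return 3

Answer: return 3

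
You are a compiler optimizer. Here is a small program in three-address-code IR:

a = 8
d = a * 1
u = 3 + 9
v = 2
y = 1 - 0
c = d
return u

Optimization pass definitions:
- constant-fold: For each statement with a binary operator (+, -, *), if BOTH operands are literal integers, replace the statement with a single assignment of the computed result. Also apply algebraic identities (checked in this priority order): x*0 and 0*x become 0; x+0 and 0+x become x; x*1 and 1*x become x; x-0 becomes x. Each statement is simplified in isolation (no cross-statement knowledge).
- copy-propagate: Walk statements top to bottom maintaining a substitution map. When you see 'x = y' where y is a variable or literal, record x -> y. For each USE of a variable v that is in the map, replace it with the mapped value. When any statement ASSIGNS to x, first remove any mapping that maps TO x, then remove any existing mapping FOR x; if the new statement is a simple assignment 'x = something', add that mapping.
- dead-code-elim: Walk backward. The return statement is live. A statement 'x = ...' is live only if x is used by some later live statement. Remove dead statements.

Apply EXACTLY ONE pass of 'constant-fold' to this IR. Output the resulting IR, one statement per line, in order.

Applying constant-fold statement-by-statement:
  [1] a = 8  (unchanged)
  [2] d = a * 1  -> d = a
  [3] u = 3 + 9  -> u = 12
  [4] v = 2  (unchanged)
  [5] y = 1 - 0  -> y = 1
  [6] c = d  (unchanged)
  [7] return u  (unchanged)
Result (7 stmts):
  a = 8
  d = a
  u = 12
  v = 2
  y = 1
  c = d
  return u

Answer: a = 8
d = a
u = 12
v = 2
y = 1
c = d
return u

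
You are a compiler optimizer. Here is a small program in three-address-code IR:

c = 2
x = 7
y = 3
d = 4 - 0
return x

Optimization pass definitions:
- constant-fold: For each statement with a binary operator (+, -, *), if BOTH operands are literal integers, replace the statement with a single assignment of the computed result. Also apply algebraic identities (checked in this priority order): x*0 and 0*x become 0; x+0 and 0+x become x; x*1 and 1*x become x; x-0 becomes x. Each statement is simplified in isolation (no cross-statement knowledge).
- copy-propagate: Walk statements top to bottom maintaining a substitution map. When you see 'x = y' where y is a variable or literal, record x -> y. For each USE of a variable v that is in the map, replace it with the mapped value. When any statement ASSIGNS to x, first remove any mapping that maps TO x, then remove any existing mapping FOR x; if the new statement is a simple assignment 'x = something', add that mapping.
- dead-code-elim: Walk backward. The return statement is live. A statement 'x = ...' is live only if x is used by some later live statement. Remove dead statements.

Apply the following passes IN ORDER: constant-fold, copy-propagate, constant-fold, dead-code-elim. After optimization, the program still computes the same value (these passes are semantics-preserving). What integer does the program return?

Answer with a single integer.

Answer: 7

Derivation:
Initial IR:
  c = 2
  x = 7
  y = 3
  d = 4 - 0
  return x
After constant-fold (5 stmts):
  c = 2
  x = 7
  y = 3
  d = 4
  return x
After copy-propagate (5 stmts):
  c = 2
  x = 7
  y = 3
  d = 4
  return 7
After constant-fold (5 stmts):
  c = 2
  x = 7
  y = 3
  d = 4
  return 7
After dead-code-elim (1 stmts):
  return 7
Evaluate:
  c = 2  =>  c = 2
  x = 7  =>  x = 7
  y = 3  =>  y = 3
  d = 4 - 0  =>  d = 4
  return x = 7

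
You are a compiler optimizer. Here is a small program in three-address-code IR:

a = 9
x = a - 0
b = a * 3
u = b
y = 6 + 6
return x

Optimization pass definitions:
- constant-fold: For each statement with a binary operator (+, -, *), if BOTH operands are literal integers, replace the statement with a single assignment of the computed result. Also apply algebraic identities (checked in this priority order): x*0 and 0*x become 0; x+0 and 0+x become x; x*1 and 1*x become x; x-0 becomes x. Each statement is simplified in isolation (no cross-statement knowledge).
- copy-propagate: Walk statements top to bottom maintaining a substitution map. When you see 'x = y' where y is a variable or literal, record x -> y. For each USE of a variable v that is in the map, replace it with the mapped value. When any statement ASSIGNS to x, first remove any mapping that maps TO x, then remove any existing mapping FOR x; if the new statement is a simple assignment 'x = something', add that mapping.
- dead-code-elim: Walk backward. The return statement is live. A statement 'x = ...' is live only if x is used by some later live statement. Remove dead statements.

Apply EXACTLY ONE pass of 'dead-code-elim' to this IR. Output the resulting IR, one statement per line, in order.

Answer: a = 9
x = a - 0
return x

Derivation:
Applying dead-code-elim statement-by-statement:
  [6] return x  -> KEEP (return); live=['x']
  [5] y = 6 + 6  -> DEAD (y not live)
  [4] u = b  -> DEAD (u not live)
  [3] b = a * 3  -> DEAD (b not live)
  [2] x = a - 0  -> KEEP; live=['a']
  [1] a = 9  -> KEEP; live=[]
Result (3 stmts):
  a = 9
  x = a - 0
  return x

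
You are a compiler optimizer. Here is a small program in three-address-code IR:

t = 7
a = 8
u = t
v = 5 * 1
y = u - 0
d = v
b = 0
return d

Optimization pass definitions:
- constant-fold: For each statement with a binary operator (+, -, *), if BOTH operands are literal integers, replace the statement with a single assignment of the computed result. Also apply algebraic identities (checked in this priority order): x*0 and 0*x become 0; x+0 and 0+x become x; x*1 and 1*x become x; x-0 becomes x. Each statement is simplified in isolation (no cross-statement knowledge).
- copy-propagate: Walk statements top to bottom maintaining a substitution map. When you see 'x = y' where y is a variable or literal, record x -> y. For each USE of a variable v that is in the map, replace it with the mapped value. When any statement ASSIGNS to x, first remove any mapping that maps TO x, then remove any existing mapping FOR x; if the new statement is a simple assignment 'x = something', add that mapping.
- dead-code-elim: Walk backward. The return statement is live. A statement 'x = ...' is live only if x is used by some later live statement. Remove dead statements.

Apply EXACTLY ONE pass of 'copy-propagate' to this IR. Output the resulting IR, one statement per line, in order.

Answer: t = 7
a = 8
u = 7
v = 5 * 1
y = 7 - 0
d = v
b = 0
return v

Derivation:
Applying copy-propagate statement-by-statement:
  [1] t = 7  (unchanged)
  [2] a = 8  (unchanged)
  [3] u = t  -> u = 7
  [4] v = 5 * 1  (unchanged)
  [5] y = u - 0  -> y = 7 - 0
  [6] d = v  (unchanged)
  [7] b = 0  (unchanged)
  [8] return d  -> return v
Result (8 stmts):
  t = 7
  a = 8
  u = 7
  v = 5 * 1
  y = 7 - 0
  d = v
  b = 0
  return v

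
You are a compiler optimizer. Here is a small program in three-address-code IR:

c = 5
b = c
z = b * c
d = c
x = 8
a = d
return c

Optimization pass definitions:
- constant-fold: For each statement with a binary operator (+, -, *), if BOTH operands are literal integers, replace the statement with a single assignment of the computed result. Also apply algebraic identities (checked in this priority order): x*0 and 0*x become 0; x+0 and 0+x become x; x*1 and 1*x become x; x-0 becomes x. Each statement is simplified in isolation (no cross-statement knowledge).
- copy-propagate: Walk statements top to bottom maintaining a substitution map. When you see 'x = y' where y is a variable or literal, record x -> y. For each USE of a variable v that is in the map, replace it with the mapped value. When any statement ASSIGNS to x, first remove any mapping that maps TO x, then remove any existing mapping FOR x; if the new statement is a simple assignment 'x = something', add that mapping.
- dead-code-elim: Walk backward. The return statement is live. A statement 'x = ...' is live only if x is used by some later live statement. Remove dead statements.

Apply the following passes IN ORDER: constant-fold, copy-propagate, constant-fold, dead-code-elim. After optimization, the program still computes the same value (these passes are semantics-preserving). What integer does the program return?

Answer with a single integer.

Initial IR:
  c = 5
  b = c
  z = b * c
  d = c
  x = 8
  a = d
  return c
After constant-fold (7 stmts):
  c = 5
  b = c
  z = b * c
  d = c
  x = 8
  a = d
  return c
After copy-propagate (7 stmts):
  c = 5
  b = 5
  z = 5 * 5
  d = 5
  x = 8
  a = 5
  return 5
After constant-fold (7 stmts):
  c = 5
  b = 5
  z = 25
  d = 5
  x = 8
  a = 5
  return 5
After dead-code-elim (1 stmts):
  return 5
Evaluate:
  c = 5  =>  c = 5
  b = c  =>  b = 5
  z = b * c  =>  z = 25
  d = c  =>  d = 5
  x = 8  =>  x = 8
  a = d  =>  a = 5
  return c = 5

Answer: 5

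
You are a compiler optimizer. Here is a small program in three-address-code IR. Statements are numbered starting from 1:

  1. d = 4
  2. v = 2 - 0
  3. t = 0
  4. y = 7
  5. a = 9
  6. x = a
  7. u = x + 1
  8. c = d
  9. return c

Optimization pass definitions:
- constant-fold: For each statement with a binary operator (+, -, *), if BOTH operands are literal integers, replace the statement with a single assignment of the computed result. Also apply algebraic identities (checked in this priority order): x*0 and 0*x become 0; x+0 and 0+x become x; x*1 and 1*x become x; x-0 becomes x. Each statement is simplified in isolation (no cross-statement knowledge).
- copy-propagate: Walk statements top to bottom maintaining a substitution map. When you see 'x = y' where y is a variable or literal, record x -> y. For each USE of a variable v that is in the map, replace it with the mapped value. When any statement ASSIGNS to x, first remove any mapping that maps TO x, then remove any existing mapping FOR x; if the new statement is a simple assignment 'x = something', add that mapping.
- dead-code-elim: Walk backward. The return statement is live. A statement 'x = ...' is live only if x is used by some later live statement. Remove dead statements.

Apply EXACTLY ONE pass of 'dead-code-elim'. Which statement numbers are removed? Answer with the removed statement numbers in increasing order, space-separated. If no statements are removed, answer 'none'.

Answer: 2 3 4 5 6 7

Derivation:
Backward liveness scan:
Stmt 1 'd = 4': KEEP (d is live); live-in = []
Stmt 2 'v = 2 - 0': DEAD (v not in live set ['d'])
Stmt 3 't = 0': DEAD (t not in live set ['d'])
Stmt 4 'y = 7': DEAD (y not in live set ['d'])
Stmt 5 'a = 9': DEAD (a not in live set ['d'])
Stmt 6 'x = a': DEAD (x not in live set ['d'])
Stmt 7 'u = x + 1': DEAD (u not in live set ['d'])
Stmt 8 'c = d': KEEP (c is live); live-in = ['d']
Stmt 9 'return c': KEEP (return); live-in = ['c']
Removed statement numbers: [2, 3, 4, 5, 6, 7]
Surviving IR:
  d = 4
  c = d
  return c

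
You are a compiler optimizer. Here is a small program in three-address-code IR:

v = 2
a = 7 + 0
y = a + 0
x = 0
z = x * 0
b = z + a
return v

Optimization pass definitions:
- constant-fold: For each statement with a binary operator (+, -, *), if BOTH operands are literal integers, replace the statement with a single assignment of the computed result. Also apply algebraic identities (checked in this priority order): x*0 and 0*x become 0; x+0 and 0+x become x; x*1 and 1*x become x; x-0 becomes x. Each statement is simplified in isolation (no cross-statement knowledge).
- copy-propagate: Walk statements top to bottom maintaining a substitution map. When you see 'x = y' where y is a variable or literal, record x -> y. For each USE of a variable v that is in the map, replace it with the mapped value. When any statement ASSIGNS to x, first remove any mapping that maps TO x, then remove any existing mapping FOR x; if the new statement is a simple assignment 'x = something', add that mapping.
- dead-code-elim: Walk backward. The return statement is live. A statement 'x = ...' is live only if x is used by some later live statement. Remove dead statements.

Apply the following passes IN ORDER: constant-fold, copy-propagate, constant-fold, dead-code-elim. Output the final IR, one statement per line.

Answer: return 2

Derivation:
Initial IR:
  v = 2
  a = 7 + 0
  y = a + 0
  x = 0
  z = x * 0
  b = z + a
  return v
After constant-fold (7 stmts):
  v = 2
  a = 7
  y = a
  x = 0
  z = 0
  b = z + a
  return v
After copy-propagate (7 stmts):
  v = 2
  a = 7
  y = 7
  x = 0
  z = 0
  b = 0 + 7
  return 2
After constant-fold (7 stmts):
  v = 2
  a = 7
  y = 7
  x = 0
  z = 0
  b = 7
  return 2
After dead-code-elim (1 stmts):
  return 2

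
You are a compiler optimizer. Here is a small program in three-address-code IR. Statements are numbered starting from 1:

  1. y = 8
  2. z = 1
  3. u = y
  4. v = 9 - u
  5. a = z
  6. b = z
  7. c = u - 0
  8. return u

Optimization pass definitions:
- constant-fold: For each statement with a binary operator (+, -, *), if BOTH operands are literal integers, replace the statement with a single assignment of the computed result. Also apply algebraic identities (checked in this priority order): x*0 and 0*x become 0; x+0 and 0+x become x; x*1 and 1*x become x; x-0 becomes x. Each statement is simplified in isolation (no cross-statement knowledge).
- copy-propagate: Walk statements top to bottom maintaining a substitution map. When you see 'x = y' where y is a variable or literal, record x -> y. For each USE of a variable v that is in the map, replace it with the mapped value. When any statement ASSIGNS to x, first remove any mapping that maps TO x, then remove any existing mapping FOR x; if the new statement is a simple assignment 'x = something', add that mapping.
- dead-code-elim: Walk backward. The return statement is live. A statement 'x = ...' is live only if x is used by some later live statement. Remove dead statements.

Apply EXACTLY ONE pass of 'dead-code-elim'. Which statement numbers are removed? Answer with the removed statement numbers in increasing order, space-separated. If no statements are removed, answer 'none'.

Backward liveness scan:
Stmt 1 'y = 8': KEEP (y is live); live-in = []
Stmt 2 'z = 1': DEAD (z not in live set ['y'])
Stmt 3 'u = y': KEEP (u is live); live-in = ['y']
Stmt 4 'v = 9 - u': DEAD (v not in live set ['u'])
Stmt 5 'a = z': DEAD (a not in live set ['u'])
Stmt 6 'b = z': DEAD (b not in live set ['u'])
Stmt 7 'c = u - 0': DEAD (c not in live set ['u'])
Stmt 8 'return u': KEEP (return); live-in = ['u']
Removed statement numbers: [2, 4, 5, 6, 7]
Surviving IR:
  y = 8
  u = y
  return u

Answer: 2 4 5 6 7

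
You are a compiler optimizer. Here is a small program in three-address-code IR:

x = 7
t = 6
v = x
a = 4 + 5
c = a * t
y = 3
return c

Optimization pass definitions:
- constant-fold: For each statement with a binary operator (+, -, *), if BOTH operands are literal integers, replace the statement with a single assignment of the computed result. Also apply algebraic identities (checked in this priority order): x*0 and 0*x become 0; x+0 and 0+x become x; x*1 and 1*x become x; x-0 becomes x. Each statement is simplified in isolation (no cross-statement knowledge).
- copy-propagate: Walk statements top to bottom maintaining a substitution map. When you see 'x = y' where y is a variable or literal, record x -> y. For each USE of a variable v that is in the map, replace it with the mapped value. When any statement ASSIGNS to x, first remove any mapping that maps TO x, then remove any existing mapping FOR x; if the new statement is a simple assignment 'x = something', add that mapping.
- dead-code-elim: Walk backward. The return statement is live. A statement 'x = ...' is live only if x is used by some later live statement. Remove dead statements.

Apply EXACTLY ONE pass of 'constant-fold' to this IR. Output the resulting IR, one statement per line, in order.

Applying constant-fold statement-by-statement:
  [1] x = 7  (unchanged)
  [2] t = 6  (unchanged)
  [3] v = x  (unchanged)
  [4] a = 4 + 5  -> a = 9
  [5] c = a * t  (unchanged)
  [6] y = 3  (unchanged)
  [7] return c  (unchanged)
Result (7 stmts):
  x = 7
  t = 6
  v = x
  a = 9
  c = a * t
  y = 3
  return c

Answer: x = 7
t = 6
v = x
a = 9
c = a * t
y = 3
return c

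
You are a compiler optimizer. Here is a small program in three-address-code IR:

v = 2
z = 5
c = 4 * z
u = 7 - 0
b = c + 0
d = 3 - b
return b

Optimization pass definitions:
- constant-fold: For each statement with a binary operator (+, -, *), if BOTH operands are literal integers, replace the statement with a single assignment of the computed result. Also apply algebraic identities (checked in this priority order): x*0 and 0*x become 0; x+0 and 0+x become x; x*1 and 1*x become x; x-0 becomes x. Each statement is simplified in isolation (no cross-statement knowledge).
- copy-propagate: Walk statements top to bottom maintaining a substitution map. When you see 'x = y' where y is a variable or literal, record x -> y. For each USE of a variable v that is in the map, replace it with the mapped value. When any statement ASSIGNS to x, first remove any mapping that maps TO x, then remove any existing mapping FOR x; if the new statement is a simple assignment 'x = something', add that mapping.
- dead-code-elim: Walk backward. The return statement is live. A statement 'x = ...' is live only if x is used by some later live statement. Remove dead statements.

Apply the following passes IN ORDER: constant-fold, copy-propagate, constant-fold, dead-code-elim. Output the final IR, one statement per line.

Initial IR:
  v = 2
  z = 5
  c = 4 * z
  u = 7 - 0
  b = c + 0
  d = 3 - b
  return b
After constant-fold (7 stmts):
  v = 2
  z = 5
  c = 4 * z
  u = 7
  b = c
  d = 3 - b
  return b
After copy-propagate (7 stmts):
  v = 2
  z = 5
  c = 4 * 5
  u = 7
  b = c
  d = 3 - c
  return c
After constant-fold (7 stmts):
  v = 2
  z = 5
  c = 20
  u = 7
  b = c
  d = 3 - c
  return c
After dead-code-elim (2 stmts):
  c = 20
  return c

Answer: c = 20
return c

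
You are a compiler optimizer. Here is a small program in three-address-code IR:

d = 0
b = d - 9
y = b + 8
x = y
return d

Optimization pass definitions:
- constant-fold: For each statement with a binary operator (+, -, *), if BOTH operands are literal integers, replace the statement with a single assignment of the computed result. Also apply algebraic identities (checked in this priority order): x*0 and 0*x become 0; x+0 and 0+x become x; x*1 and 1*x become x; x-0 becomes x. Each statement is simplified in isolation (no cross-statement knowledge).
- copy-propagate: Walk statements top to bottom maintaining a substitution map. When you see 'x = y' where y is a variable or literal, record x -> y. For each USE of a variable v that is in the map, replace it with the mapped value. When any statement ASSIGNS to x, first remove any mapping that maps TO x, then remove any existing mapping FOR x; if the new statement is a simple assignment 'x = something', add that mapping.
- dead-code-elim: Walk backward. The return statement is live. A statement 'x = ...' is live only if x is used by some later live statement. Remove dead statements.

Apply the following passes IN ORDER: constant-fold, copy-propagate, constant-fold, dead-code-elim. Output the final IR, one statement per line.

Initial IR:
  d = 0
  b = d - 9
  y = b + 8
  x = y
  return d
After constant-fold (5 stmts):
  d = 0
  b = d - 9
  y = b + 8
  x = y
  return d
After copy-propagate (5 stmts):
  d = 0
  b = 0 - 9
  y = b + 8
  x = y
  return 0
After constant-fold (5 stmts):
  d = 0
  b = -9
  y = b + 8
  x = y
  return 0
After dead-code-elim (1 stmts):
  return 0

Answer: return 0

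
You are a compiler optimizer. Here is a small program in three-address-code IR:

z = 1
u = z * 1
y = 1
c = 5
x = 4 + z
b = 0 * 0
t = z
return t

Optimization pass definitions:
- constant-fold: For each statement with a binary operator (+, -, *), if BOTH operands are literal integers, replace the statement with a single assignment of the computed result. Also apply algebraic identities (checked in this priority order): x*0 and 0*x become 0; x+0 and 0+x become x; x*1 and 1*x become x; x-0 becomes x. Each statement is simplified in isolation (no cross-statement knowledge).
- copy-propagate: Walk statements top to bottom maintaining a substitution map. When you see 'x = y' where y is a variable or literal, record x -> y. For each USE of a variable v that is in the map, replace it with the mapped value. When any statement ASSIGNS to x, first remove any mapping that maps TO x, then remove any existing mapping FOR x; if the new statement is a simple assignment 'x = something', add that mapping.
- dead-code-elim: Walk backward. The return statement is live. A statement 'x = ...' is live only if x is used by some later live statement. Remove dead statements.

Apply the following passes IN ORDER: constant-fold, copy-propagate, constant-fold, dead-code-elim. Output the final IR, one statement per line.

Answer: return 1

Derivation:
Initial IR:
  z = 1
  u = z * 1
  y = 1
  c = 5
  x = 4 + z
  b = 0 * 0
  t = z
  return t
After constant-fold (8 stmts):
  z = 1
  u = z
  y = 1
  c = 5
  x = 4 + z
  b = 0
  t = z
  return t
After copy-propagate (8 stmts):
  z = 1
  u = 1
  y = 1
  c = 5
  x = 4 + 1
  b = 0
  t = 1
  return 1
After constant-fold (8 stmts):
  z = 1
  u = 1
  y = 1
  c = 5
  x = 5
  b = 0
  t = 1
  return 1
After dead-code-elim (1 stmts):
  return 1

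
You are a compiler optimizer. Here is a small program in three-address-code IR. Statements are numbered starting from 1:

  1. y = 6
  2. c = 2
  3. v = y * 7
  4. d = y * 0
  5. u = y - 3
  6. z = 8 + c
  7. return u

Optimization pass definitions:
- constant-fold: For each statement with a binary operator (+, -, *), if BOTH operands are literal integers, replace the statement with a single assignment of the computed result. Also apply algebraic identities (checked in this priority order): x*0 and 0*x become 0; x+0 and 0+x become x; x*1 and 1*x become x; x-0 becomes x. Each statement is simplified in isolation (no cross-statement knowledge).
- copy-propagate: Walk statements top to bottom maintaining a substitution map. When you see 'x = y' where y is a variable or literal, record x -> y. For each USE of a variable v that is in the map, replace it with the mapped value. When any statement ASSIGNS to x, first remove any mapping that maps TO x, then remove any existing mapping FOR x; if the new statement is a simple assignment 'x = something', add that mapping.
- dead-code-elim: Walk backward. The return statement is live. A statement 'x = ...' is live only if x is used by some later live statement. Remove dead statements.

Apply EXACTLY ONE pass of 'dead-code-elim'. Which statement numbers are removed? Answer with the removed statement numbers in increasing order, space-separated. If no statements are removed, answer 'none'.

Backward liveness scan:
Stmt 1 'y = 6': KEEP (y is live); live-in = []
Stmt 2 'c = 2': DEAD (c not in live set ['y'])
Stmt 3 'v = y * 7': DEAD (v not in live set ['y'])
Stmt 4 'd = y * 0': DEAD (d not in live set ['y'])
Stmt 5 'u = y - 3': KEEP (u is live); live-in = ['y']
Stmt 6 'z = 8 + c': DEAD (z not in live set ['u'])
Stmt 7 'return u': KEEP (return); live-in = ['u']
Removed statement numbers: [2, 3, 4, 6]
Surviving IR:
  y = 6
  u = y - 3
  return u

Answer: 2 3 4 6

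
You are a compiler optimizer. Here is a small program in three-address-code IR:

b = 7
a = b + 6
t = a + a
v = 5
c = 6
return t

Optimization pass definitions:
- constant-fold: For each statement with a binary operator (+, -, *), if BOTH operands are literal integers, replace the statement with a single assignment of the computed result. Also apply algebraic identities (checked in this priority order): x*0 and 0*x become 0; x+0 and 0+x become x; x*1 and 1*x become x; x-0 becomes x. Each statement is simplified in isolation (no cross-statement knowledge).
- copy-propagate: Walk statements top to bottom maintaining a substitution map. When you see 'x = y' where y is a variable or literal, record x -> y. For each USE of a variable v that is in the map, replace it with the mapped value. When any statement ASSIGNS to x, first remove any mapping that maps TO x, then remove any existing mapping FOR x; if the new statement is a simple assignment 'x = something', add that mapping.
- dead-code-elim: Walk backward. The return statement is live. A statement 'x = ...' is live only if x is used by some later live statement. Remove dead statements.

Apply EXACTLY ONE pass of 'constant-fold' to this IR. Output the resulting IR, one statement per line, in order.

Applying constant-fold statement-by-statement:
  [1] b = 7  (unchanged)
  [2] a = b + 6  (unchanged)
  [3] t = a + a  (unchanged)
  [4] v = 5  (unchanged)
  [5] c = 6  (unchanged)
  [6] return t  (unchanged)
Result (6 stmts):
  b = 7
  a = b + 6
  t = a + a
  v = 5
  c = 6
  return t

Answer: b = 7
a = b + 6
t = a + a
v = 5
c = 6
return t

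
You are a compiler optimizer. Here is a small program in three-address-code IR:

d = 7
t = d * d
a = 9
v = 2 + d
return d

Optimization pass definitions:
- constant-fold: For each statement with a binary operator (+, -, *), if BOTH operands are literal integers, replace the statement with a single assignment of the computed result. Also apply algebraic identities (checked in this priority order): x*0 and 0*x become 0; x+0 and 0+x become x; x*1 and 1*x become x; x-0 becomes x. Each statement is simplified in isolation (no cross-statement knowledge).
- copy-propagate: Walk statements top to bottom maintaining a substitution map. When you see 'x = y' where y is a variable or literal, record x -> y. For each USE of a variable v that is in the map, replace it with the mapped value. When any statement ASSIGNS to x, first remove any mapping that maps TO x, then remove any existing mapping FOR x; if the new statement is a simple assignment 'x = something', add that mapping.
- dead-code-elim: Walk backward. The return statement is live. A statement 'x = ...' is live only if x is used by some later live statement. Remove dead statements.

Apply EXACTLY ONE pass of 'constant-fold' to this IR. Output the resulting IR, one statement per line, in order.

Applying constant-fold statement-by-statement:
  [1] d = 7  (unchanged)
  [2] t = d * d  (unchanged)
  [3] a = 9  (unchanged)
  [4] v = 2 + d  (unchanged)
  [5] return d  (unchanged)
Result (5 stmts):
  d = 7
  t = d * d
  a = 9
  v = 2 + d
  return d

Answer: d = 7
t = d * d
a = 9
v = 2 + d
return d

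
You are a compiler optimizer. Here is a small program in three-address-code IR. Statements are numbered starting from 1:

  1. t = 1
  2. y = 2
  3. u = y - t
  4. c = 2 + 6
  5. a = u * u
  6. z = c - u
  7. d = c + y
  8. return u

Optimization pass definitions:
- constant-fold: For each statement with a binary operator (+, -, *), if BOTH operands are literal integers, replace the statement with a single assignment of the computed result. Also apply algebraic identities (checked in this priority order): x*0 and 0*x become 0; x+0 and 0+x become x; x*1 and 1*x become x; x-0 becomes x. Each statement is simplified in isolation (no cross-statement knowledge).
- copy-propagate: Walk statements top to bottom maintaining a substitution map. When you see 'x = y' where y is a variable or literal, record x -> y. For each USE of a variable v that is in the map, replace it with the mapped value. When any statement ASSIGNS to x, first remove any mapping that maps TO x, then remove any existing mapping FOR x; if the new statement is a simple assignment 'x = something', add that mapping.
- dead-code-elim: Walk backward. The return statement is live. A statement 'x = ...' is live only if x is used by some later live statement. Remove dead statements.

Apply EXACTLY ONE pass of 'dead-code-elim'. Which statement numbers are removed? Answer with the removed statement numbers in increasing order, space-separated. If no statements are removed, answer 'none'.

Answer: 4 5 6 7

Derivation:
Backward liveness scan:
Stmt 1 't = 1': KEEP (t is live); live-in = []
Stmt 2 'y = 2': KEEP (y is live); live-in = ['t']
Stmt 3 'u = y - t': KEEP (u is live); live-in = ['t', 'y']
Stmt 4 'c = 2 + 6': DEAD (c not in live set ['u'])
Stmt 5 'a = u * u': DEAD (a not in live set ['u'])
Stmt 6 'z = c - u': DEAD (z not in live set ['u'])
Stmt 7 'd = c + y': DEAD (d not in live set ['u'])
Stmt 8 'return u': KEEP (return); live-in = ['u']
Removed statement numbers: [4, 5, 6, 7]
Surviving IR:
  t = 1
  y = 2
  u = y - t
  return u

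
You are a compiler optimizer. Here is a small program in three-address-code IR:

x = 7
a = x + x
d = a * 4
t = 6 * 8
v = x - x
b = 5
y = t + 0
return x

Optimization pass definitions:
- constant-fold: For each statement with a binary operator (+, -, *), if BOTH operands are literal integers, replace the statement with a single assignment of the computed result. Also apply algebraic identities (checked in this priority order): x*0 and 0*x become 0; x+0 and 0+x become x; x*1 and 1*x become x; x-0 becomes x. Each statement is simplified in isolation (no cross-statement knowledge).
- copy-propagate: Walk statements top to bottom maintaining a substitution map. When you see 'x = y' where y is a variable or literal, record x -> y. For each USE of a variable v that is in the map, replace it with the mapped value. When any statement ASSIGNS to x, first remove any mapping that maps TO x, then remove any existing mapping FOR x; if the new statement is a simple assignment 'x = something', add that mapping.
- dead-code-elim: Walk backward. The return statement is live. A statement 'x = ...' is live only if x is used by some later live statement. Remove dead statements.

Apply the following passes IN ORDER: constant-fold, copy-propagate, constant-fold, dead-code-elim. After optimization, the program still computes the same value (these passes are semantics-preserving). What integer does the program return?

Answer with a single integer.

Answer: 7

Derivation:
Initial IR:
  x = 7
  a = x + x
  d = a * 4
  t = 6 * 8
  v = x - x
  b = 5
  y = t + 0
  return x
After constant-fold (8 stmts):
  x = 7
  a = x + x
  d = a * 4
  t = 48
  v = x - x
  b = 5
  y = t
  return x
After copy-propagate (8 stmts):
  x = 7
  a = 7 + 7
  d = a * 4
  t = 48
  v = 7 - 7
  b = 5
  y = 48
  return 7
After constant-fold (8 stmts):
  x = 7
  a = 14
  d = a * 4
  t = 48
  v = 0
  b = 5
  y = 48
  return 7
After dead-code-elim (1 stmts):
  return 7
Evaluate:
  x = 7  =>  x = 7
  a = x + x  =>  a = 14
  d = a * 4  =>  d = 56
  t = 6 * 8  =>  t = 48
  v = x - x  =>  v = 0
  b = 5  =>  b = 5
  y = t + 0  =>  y = 48
  return x = 7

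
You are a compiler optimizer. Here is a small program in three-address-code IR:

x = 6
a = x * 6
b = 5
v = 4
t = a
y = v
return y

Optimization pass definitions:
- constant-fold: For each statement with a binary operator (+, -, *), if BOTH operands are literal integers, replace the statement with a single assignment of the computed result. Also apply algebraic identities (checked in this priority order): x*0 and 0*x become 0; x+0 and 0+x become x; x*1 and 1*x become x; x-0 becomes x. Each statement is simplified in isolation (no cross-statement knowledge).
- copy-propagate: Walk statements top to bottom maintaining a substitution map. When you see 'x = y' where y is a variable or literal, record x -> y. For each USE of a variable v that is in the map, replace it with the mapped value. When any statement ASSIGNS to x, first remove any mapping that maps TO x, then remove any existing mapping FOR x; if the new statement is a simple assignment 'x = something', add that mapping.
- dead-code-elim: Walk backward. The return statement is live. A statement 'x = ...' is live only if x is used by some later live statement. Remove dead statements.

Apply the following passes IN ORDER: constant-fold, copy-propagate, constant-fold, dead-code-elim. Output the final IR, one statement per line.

Initial IR:
  x = 6
  a = x * 6
  b = 5
  v = 4
  t = a
  y = v
  return y
After constant-fold (7 stmts):
  x = 6
  a = x * 6
  b = 5
  v = 4
  t = a
  y = v
  return y
After copy-propagate (7 stmts):
  x = 6
  a = 6 * 6
  b = 5
  v = 4
  t = a
  y = 4
  return 4
After constant-fold (7 stmts):
  x = 6
  a = 36
  b = 5
  v = 4
  t = a
  y = 4
  return 4
After dead-code-elim (1 stmts):
  return 4

Answer: return 4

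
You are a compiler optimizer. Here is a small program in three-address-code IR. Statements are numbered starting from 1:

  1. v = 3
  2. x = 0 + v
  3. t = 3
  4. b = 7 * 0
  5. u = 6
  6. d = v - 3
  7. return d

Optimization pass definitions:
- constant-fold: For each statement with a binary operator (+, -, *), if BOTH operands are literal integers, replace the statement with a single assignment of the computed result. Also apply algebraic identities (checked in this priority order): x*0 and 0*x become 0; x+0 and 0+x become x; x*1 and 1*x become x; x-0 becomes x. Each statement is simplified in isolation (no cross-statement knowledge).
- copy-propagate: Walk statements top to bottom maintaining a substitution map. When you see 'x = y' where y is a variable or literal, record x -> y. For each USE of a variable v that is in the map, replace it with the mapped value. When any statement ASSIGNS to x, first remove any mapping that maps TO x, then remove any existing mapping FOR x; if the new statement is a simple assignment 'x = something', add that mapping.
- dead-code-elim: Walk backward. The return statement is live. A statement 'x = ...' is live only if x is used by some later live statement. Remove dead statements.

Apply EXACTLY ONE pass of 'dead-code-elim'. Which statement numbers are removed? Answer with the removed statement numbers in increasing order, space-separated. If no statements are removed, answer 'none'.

Backward liveness scan:
Stmt 1 'v = 3': KEEP (v is live); live-in = []
Stmt 2 'x = 0 + v': DEAD (x not in live set ['v'])
Stmt 3 't = 3': DEAD (t not in live set ['v'])
Stmt 4 'b = 7 * 0': DEAD (b not in live set ['v'])
Stmt 5 'u = 6': DEAD (u not in live set ['v'])
Stmt 6 'd = v - 3': KEEP (d is live); live-in = ['v']
Stmt 7 'return d': KEEP (return); live-in = ['d']
Removed statement numbers: [2, 3, 4, 5]
Surviving IR:
  v = 3
  d = v - 3
  return d

Answer: 2 3 4 5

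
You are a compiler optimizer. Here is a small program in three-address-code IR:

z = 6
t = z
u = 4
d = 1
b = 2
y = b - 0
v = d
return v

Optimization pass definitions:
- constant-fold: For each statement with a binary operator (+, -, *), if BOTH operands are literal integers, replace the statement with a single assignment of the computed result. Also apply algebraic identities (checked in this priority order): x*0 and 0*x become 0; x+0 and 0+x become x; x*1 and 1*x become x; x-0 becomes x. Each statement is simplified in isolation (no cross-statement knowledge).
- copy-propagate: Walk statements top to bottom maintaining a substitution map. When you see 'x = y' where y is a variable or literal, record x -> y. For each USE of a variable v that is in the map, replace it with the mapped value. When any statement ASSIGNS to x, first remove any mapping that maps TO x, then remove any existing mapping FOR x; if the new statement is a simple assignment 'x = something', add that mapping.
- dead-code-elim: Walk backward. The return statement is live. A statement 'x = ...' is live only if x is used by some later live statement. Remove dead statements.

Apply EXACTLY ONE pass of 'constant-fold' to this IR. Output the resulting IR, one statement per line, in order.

Answer: z = 6
t = z
u = 4
d = 1
b = 2
y = b
v = d
return v

Derivation:
Applying constant-fold statement-by-statement:
  [1] z = 6  (unchanged)
  [2] t = z  (unchanged)
  [3] u = 4  (unchanged)
  [4] d = 1  (unchanged)
  [5] b = 2  (unchanged)
  [6] y = b - 0  -> y = b
  [7] v = d  (unchanged)
  [8] return v  (unchanged)
Result (8 stmts):
  z = 6
  t = z
  u = 4
  d = 1
  b = 2
  y = b
  v = d
  return v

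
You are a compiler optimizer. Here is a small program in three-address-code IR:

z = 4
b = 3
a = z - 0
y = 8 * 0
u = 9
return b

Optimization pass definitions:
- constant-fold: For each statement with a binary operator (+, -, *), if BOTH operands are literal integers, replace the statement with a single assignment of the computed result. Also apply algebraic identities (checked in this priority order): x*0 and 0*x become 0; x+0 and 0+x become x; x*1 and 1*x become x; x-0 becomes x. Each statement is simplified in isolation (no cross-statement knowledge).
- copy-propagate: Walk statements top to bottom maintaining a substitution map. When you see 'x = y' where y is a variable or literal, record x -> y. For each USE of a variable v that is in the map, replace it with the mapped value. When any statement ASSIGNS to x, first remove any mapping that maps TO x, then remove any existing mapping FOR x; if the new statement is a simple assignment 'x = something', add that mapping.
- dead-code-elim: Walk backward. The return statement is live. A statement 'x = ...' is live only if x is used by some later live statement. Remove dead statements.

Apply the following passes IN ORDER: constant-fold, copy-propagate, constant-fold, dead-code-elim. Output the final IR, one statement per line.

Answer: return 3

Derivation:
Initial IR:
  z = 4
  b = 3
  a = z - 0
  y = 8 * 0
  u = 9
  return b
After constant-fold (6 stmts):
  z = 4
  b = 3
  a = z
  y = 0
  u = 9
  return b
After copy-propagate (6 stmts):
  z = 4
  b = 3
  a = 4
  y = 0
  u = 9
  return 3
After constant-fold (6 stmts):
  z = 4
  b = 3
  a = 4
  y = 0
  u = 9
  return 3
After dead-code-elim (1 stmts):
  return 3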